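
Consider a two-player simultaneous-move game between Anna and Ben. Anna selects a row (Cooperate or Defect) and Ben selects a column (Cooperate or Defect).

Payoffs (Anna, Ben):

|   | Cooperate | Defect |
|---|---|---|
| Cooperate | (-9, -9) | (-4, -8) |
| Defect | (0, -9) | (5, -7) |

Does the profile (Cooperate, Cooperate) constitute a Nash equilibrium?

No

At (Cooperate, Cooperate), Anna earns -9; switching to Defect would give 0, so Anna would deviate.
Ben earns -9; switching to Defect would give -8, so Ben would deviate.
Since at least one player can profitably deviate, this is not a Nash equilibrium.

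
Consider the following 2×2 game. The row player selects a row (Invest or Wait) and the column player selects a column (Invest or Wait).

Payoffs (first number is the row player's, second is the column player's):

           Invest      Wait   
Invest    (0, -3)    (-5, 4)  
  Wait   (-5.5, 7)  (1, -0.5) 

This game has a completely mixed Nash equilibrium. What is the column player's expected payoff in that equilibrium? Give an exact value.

First find p, the probability the row player plays Invest, from the column player's indifference between Invest and Wait: −3p + 7(1−p) = 4p − 0.5(1−p), giving p = 15/29.
Since the column player is indifferent in equilibrium, the column player's expected payoff equals the payoff from either column against (15/29, 14/29). Using Invest: −3(15/29) + 7(14/29) = 53/29.

53/29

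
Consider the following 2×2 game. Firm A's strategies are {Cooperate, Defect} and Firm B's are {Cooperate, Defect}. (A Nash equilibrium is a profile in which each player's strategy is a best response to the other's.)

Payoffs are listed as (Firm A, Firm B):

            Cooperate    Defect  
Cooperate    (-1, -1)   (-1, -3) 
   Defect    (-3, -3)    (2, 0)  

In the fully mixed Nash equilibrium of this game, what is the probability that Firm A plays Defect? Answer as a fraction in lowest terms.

2/5

Let x be the probability that Firm A plays Cooperate. In a completely mixed equilibrium, Firm B must be indifferent between Cooperate and Defect.
Firm B's expected payoff from Cooperate is −x − 3(1−x); from Defect it is −3x.
Setting these equal: 2x − 3 = −3x, so x = 3/5.
Therefore Firm A plays Defect with probability 1 − 3/5 = 2/5.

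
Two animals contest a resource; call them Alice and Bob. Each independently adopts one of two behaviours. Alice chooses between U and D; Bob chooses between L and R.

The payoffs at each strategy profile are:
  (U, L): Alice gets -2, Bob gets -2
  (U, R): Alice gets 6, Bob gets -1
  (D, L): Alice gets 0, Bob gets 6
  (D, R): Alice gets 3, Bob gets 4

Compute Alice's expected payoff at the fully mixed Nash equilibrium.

6/5

First find y, the probability Bob plays L, from Alice's indifference between U and D: −2y + 6(1−y) = 3(1−y), giving y = 3/5.
Since Alice is indifferent in equilibrium, Alice's expected payoff equals the payoff from either row against (3/5, 2/5). Using U: −2(3/5) + 6(2/5) = 6/5.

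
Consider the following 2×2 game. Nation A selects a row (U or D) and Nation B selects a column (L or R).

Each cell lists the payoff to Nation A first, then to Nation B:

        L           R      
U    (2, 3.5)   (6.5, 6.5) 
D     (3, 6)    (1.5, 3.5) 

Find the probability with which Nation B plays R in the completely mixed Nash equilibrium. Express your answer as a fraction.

Let q be the probability that Nation B plays L. In a completely mixed equilibrium, Nation A must be indifferent between U and D.
Nation A's expected payoff from U is 2q + 6.5(1−q); from D it is 3q + 1.5(1−q).
Setting these equal: −4.5q + 6.5 = 1.5q + 1.5, so q = 5/6.
Therefore Nation B plays R with probability 1 − 5/6 = 1/6.

1/6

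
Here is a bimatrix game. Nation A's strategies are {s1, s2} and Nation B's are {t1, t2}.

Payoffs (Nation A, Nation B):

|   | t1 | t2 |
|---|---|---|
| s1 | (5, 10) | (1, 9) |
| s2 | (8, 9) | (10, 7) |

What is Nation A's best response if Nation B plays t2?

Against t2, Nation A earns 1 from s1 and 10 from s2.
So s2 is the best response.

s2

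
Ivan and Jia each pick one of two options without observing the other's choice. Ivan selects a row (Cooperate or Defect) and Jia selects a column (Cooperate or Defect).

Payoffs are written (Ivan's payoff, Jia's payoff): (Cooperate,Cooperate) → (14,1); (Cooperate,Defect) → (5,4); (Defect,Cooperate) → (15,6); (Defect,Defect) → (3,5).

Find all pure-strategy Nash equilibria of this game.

(Cooperate, Defect) and (Defect, Cooperate)

(Cooperate, Cooperate): Ivan prefers Defect (15 > 14); Jia prefers Defect (4 > 1) — not an equilibrium.
(Cooperate, Defect): Ivan gets 5 ≥ 3 from Defect, and Jia gets 4 ≥ 1 from Cooperate — Nash equilibrium.
(Defect, Cooperate): Ivan gets 15 ≥ 14 from Cooperate, and Jia gets 6 ≥ 5 from Defect — Nash equilibrium.
(Defect, Defect): Ivan prefers Cooperate (5 > 3); Jia prefers Cooperate (6 > 5) — not an equilibrium.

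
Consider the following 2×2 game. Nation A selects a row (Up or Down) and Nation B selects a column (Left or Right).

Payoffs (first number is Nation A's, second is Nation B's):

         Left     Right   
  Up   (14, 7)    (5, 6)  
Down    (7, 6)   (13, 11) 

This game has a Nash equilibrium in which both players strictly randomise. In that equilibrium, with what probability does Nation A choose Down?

Let r be the probability that Nation A plays Up. In a completely mixed equilibrium, Nation B must be indifferent between Left and Right.
Nation B's expected payoff from Left is 7r + 6(1−r); from Right it is 6r + 11(1−r).
Setting these equal: r + 6 = −5r + 11, so r = 5/6.
Therefore Nation A plays Down with probability 1 − 5/6 = 1/6.

1/6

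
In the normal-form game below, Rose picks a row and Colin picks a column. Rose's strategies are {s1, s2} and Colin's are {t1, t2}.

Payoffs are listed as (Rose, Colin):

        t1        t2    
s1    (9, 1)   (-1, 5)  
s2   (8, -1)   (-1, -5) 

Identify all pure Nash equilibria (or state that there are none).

(s1, t1): Colin prefers t2 (5 > 1) — not an equilibrium.
(s1, t2): Rose gets -1 ≥ -1 from s2, and Colin gets 5 ≥ 1 from t1 — Nash equilibrium.
(s2, t1): Rose prefers s1 (9 > 8) — not an equilibrium.
(s2, t2): Colin prefers t1 (-1 > -5) — not an equilibrium.

(s1, t2)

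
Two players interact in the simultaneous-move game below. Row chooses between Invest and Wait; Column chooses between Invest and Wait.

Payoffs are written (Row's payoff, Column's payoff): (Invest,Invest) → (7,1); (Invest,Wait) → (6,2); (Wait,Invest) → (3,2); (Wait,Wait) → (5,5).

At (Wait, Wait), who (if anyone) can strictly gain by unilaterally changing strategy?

Row at (Wait, Wait) earns 5; deviating to Invest yields 6 — a strict improvement.
Column earns 5; deviating to Invest yields 2 — not better.
Only Row has a strictly profitable deviation.

Row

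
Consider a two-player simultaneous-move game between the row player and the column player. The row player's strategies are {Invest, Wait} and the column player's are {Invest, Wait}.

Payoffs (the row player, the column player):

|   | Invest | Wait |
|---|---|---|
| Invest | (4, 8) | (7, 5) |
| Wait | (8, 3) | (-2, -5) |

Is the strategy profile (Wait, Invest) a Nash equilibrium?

At (Wait, Invest), the row player earns 8; switching to Invest would give 4, so the row player has no profitable deviation.
The column player earns 3; switching to Wait would give -5, so the column player has no profitable deviation.
Neither player can gain by a unilateral deviation, so this profile is a Nash equilibrium.

Yes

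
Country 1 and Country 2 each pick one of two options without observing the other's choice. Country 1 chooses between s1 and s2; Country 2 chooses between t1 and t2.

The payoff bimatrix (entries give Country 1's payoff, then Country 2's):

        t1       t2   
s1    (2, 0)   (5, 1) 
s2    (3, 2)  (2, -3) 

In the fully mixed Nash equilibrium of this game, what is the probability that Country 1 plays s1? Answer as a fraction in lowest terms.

Let p be the probability that Country 1 plays s1. In a completely mixed equilibrium, Country 2 must be indifferent between t1 and t2.
Country 2's expected payoff from t1 is 2(1−p); from t2 it is p − 3(1−p).
Setting these equal: −2p + 2 = 4p − 3, so p = 5/6.

5/6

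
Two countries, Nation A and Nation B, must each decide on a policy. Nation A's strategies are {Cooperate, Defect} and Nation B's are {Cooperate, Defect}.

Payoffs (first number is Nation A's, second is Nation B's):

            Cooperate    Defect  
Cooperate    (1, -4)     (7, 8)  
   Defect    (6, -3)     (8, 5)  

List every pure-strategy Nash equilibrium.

(Cooperate, Cooperate): Nation A prefers Defect (6 > 1); Nation B prefers Defect (8 > -4) — not an equilibrium.
(Cooperate, Defect): Nation A prefers Defect (8 > 7) — not an equilibrium.
(Defect, Cooperate): Nation B prefers Defect (5 > -3) — not an equilibrium.
(Defect, Defect): Nation A gets 8 ≥ 7 from Cooperate, and Nation B gets 5 ≥ -3 from Cooperate — Nash equilibrium.

(Defect, Defect)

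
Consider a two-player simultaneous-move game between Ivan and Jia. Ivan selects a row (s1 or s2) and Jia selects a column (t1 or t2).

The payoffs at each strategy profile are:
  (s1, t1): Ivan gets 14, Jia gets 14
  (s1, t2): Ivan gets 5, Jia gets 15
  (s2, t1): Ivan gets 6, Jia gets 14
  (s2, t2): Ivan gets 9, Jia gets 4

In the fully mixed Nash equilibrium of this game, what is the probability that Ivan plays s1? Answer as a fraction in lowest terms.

Let x be the probability that Ivan plays s1. In a completely mixed equilibrium, Jia must be indifferent between t1 and t2.
Jia's expected payoff from t1 is 14x + 14(1−x); from t2 it is 15x + 4(1−x).
Setting these equal: 14 = 11x + 4, so x = 10/11.

10/11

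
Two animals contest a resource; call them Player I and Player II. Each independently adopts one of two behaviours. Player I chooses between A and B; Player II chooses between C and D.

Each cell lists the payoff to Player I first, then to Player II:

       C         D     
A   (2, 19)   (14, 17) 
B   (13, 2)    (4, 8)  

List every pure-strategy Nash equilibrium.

(A, C): Player I prefers B (13 > 2) — not an equilibrium.
(A, D): Player II prefers C (19 > 17) — not an equilibrium.
(B, C): Player II prefers D (8 > 2) — not an equilibrium.
(B, D): Player I prefers A (14 > 4) — not an equilibrium.

none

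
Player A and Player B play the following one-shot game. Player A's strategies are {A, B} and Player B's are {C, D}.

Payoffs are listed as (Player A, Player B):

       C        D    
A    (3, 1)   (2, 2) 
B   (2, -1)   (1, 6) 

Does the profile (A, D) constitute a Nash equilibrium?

Yes

At (A, D), Player A earns 2; switching to B would give 1, so Player A has no profitable deviation.
Player B earns 2; switching to C would give 1, so Player B has no profitable deviation.
Neither player can gain by a unilateral deviation, so this profile is a Nash equilibrium.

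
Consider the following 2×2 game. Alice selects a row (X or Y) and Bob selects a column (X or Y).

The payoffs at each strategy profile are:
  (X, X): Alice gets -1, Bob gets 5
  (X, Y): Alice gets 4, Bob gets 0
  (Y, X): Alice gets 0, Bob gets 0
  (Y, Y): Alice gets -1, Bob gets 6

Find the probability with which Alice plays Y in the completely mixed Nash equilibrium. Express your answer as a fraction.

5/11

Let p be the probability that Alice plays X. In a completely mixed equilibrium, Bob must be indifferent between X and Y.
Bob's expected payoff from X is 5p; from Y it is 6(1−p).
Setting these equal: 5p = −6p + 6, so p = 6/11.
Therefore Alice plays Y with probability 1 − 6/11 = 5/11.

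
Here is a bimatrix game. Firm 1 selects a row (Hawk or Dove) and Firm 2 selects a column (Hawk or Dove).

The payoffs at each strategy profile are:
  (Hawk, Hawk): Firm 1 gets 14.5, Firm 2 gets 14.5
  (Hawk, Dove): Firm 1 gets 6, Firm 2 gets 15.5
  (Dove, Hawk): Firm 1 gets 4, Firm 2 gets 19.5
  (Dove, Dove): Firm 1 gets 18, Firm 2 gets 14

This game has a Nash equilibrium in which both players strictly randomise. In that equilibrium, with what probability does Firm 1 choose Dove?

2/13

Let x be the probability that Firm 1 plays Hawk. In a completely mixed equilibrium, Firm 2 must be indifferent between Hawk and Dove.
Firm 2's expected payoff from Hawk is 14.5x + 19.5(1−x); from Dove it is 15.5x + 14(1−x).
Setting these equal: −5x + 19.5 = 1.5x + 14, so x = 11/13.
Therefore Firm 1 plays Dove with probability 1 − 11/13 = 2/13.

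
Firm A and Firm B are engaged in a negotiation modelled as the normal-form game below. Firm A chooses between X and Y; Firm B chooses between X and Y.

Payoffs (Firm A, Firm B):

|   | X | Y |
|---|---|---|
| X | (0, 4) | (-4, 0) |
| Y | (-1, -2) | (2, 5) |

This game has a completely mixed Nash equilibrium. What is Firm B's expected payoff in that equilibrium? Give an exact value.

First find p, the probability Firm A plays X, from Firm B's indifference between X and Y: 4p − 2(1−p) = 5(1−p), giving p = 7/11.
Since Firm B is indifferent in equilibrium, Firm B's expected payoff equals the payoff from either column against (7/11, 4/11). Using X: 4(7/11) − 2(4/11) = 20/11.

20/11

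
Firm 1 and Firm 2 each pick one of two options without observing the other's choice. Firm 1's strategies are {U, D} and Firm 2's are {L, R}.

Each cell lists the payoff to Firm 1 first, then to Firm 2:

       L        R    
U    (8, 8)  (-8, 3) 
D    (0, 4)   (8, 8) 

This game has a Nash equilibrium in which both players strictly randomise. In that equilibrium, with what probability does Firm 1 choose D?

Let r be the probability that Firm 1 plays U. In a completely mixed equilibrium, Firm 2 must be indifferent between L and R.
Firm 2's expected payoff from L is 8r + 4(1−r); from R it is 3r + 8(1−r).
Setting these equal: 4r + 4 = −5r + 8, so r = 4/9.
Therefore Firm 1 plays D with probability 1 − 4/9 = 5/9.

5/9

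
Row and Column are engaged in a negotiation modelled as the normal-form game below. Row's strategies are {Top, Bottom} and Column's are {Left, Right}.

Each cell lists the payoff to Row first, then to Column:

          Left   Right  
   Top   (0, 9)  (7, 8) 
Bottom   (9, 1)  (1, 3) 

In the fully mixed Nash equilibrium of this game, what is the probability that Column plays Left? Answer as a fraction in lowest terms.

2/5

Let c be the probability that Column plays Left. In a completely mixed equilibrium, Row must be indifferent between Top and Bottom.
Row's expected payoff from Top is 7(1−c); from Bottom it is 9c + (1−c).
Setting these equal: −7c + 7 = 8c + 1, so c = 2/5.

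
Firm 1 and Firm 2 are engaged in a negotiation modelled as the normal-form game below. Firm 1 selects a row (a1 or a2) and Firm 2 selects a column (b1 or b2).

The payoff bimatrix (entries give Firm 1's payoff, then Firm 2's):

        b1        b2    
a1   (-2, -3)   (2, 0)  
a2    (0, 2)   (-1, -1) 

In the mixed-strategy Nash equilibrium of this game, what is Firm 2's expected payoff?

First find p, the probability Firm 1 plays a1, from Firm 2's indifference between b1 and b2: −3p + 2(1−p) = −(1−p), giving p = 1/2.
Since Firm 2 is indifferent in equilibrium, Firm 2's expected payoff equals the payoff from either column against (1/2, 1/2). Using b1: −3(1/2) + 2(1/2) = -1/2.

-1/2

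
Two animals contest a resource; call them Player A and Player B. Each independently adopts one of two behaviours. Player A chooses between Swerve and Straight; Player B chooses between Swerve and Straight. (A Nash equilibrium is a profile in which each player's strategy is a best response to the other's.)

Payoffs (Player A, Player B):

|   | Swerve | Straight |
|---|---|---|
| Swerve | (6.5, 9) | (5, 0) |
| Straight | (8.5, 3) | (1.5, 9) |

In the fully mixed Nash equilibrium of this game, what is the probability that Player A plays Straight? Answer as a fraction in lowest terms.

3/5

Let r be the probability that Player A plays Swerve. In a completely mixed equilibrium, Player B must be indifferent between Swerve and Straight.
Player B's expected payoff from Swerve is 9r + 3(1−r); from Straight it is 9(1−r).
Setting these equal: 6r + 3 = −9r + 9, so r = 2/5.
Therefore Player A plays Straight with probability 1 − 2/5 = 3/5.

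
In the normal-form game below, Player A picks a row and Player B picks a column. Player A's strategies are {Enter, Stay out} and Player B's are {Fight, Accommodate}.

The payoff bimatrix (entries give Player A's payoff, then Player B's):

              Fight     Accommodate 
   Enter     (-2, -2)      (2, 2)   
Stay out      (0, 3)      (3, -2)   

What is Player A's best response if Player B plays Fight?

Against Fight, Player A earns -2 from Enter and 0 from Stay out.
So Stay out is the best response.

Stay out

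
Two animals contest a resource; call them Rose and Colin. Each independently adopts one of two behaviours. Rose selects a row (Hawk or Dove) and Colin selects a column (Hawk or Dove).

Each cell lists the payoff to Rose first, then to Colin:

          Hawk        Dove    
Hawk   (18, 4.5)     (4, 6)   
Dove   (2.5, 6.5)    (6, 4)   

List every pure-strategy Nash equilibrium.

none

(Hawk, Hawk): Colin prefers Dove (6 > 4.5) — not an equilibrium.
(Hawk, Dove): Rose prefers Dove (6 > 4) — not an equilibrium.
(Dove, Hawk): Rose prefers Hawk (18 > 2.5) — not an equilibrium.
(Dove, Dove): Colin prefers Hawk (6.5 > 4) — not an equilibrium.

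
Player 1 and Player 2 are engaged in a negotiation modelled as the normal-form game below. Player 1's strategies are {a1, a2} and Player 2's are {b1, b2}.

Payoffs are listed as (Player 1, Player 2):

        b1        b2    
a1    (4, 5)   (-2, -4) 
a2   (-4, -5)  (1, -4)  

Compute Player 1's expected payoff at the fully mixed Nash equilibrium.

-4/11

First find y, the probability Player 2 plays b1, from Player 1's indifference between a1 and a2: 4y − 2(1−y) = −4y + (1−y), giving y = 3/11.
Since Player 1 is indifferent in equilibrium, Player 1's expected payoff equals the payoff from either row against (3/11, 8/11). Using a1: 4(3/11) − 2(8/11) = -4/11.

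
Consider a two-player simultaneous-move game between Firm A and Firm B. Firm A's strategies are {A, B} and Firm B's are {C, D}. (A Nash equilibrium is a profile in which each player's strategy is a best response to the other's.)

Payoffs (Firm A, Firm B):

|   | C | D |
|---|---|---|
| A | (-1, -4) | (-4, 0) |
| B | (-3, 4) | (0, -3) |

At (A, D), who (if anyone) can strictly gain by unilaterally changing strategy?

Firm A at (A, D) earns -4; deviating to B yields 0 — a strict improvement.
Firm B earns 0; deviating to C yields -4 — not better.
Only Firm A has a strictly profitable deviation.

Firm A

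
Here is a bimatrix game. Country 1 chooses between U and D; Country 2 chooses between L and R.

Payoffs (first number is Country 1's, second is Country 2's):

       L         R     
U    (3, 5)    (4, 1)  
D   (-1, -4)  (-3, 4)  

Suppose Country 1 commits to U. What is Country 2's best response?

Against U, Country 2 earns 5 from L and 1 from R.
So L is the best response.

L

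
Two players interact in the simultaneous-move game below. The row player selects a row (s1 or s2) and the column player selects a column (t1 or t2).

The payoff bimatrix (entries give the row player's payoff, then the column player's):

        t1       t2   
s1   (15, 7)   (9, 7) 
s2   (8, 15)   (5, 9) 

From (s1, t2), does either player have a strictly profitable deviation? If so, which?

The row player at (s1, t2) earns 9; deviating to s2 yields 5 — not better.
The column player earns 7; deviating to t1 yields 7 — not better.
Neither player can strictly improve; the profile is a Nash equilibrium.

Neither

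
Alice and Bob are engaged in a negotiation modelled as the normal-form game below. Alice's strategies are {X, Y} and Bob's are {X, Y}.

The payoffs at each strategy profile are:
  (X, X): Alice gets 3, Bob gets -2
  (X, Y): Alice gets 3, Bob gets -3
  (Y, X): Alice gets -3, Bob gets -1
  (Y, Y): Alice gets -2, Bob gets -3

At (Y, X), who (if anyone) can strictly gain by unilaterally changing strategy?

Alice

Alice at (Y, X) earns -3; deviating to X yields 3 — a strict improvement.
Bob earns -1; deviating to Y yields -3 — not better.
Only Alice has a strictly profitable deviation.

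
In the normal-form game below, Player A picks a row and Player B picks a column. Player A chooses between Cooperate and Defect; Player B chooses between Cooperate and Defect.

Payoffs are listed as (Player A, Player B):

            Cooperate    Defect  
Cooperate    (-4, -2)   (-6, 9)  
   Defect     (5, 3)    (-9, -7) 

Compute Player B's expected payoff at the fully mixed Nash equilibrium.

First find x, the probability Player A plays Cooperate, from Player B's indifference between Cooperate and Defect: −2x + 3(1−x) = 9x − 7(1−x), giving x = 10/21.
Since Player B is indifferent in equilibrium, Player B's expected payoff equals the payoff from either column against (10/21, 11/21). Using Cooperate: −2(10/21) + 3(11/21) = 13/21.

13/21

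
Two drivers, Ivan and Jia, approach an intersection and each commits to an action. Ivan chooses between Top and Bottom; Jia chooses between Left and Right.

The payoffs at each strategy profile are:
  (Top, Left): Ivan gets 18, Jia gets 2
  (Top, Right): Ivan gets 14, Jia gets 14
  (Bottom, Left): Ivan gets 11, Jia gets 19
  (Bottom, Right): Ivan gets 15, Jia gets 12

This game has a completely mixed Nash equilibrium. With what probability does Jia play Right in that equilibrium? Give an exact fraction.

7/8

Let q be the probability that Jia plays Left. In a completely mixed equilibrium, Ivan must be indifferent between Top and Bottom.
Ivan's expected payoff from Top is 18q + 14(1−q); from Bottom it is 11q + 15(1−q).
Setting these equal: 4q + 14 = −4q + 15, so q = 1/8.
Therefore Jia plays Right with probability 1 − 1/8 = 7/8.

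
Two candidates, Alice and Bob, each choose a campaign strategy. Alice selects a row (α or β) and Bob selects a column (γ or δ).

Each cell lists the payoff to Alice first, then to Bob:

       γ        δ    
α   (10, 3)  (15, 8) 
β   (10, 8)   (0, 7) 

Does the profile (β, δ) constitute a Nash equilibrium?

No

At (β, δ), Alice earns 0; switching to α would give 15, so Alice would deviate.
Bob earns 7; switching to γ would give 8, so Bob would deviate.
Since at least one player can profitably deviate, this is not a Nash equilibrium.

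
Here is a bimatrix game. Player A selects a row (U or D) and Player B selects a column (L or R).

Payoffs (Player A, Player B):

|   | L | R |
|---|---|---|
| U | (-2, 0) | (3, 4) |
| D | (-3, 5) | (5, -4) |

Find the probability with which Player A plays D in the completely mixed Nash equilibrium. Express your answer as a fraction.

Let p be the probability that Player A plays U. In a completely mixed equilibrium, Player B must be indifferent between L and R.
Player B's expected payoff from L is 5(1−p); from R it is 4p − 4(1−p).
Setting these equal: −5p + 5 = 8p − 4, so p = 9/13.
Therefore Player A plays D with probability 1 − 9/13 = 4/13.

4/13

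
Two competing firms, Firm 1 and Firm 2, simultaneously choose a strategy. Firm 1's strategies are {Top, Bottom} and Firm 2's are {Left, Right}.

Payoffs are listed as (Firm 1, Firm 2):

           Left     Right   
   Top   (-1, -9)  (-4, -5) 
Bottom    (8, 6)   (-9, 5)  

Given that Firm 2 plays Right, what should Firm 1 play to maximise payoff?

Against Right, Firm 1 earns -4 from Top and -9 from Bottom.
So Top is the best response.

Top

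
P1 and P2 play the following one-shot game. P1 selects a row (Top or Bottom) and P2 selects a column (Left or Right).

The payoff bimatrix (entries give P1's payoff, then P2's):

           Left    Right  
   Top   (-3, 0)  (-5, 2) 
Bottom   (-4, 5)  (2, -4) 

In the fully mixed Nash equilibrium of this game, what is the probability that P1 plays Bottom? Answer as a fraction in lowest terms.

Let r be the probability that P1 plays Top. In a completely mixed equilibrium, P2 must be indifferent between Left and Right.
P2's expected payoff from Left is 5(1−r); from Right it is 2r − 4(1−r).
Setting these equal: −5r + 5 = 6r − 4, so r = 9/11.
Therefore P1 plays Bottom with probability 1 − 9/11 = 2/11.

2/11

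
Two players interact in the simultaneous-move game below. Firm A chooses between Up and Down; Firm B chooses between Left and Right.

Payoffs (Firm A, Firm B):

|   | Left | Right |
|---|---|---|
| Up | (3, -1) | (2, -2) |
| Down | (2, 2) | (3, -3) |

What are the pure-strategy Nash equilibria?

(Up, Left): Firm A gets 3 ≥ 2 from Down, and Firm B gets -1 ≥ -2 from Right — Nash equilibrium.
(Up, Right): Firm A prefers Down (3 > 2); Firm B prefers Left (-1 > -2) — not an equilibrium.
(Down, Left): Firm A prefers Up (3 > 2) — not an equilibrium.
(Down, Right): Firm B prefers Left (2 > -3) — not an equilibrium.

(Up, Left)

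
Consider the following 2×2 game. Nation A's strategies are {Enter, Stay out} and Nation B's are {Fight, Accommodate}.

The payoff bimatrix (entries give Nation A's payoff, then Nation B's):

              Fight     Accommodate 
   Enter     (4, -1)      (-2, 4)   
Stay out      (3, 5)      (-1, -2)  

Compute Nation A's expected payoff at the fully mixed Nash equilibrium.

First find q, the probability Nation B plays Fight, from Nation A's indifference between Enter and Stay out: 4q − 2(1−q) = 3q − (1−q), giving q = 1/2.
Since Nation A is indifferent in equilibrium, Nation A's expected payoff equals the payoff from either row against (1/2, 1/2). Using Enter: 4(1/2) − 2(1/2) = 1.

1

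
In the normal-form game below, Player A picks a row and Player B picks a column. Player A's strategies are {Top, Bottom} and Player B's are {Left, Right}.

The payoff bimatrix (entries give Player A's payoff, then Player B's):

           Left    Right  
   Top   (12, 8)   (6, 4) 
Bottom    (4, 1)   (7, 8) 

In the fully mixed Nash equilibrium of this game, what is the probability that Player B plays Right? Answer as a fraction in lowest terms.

Let c be the probability that Player B plays Left. In a completely mixed equilibrium, Player A must be indifferent between Top and Bottom.
Player A's expected payoff from Top is 12c + 6(1−c); from Bottom it is 4c + 7(1−c).
Setting these equal: 6c + 6 = −3c + 7, so c = 1/9.
Therefore Player B plays Right with probability 1 − 1/9 = 8/9.

8/9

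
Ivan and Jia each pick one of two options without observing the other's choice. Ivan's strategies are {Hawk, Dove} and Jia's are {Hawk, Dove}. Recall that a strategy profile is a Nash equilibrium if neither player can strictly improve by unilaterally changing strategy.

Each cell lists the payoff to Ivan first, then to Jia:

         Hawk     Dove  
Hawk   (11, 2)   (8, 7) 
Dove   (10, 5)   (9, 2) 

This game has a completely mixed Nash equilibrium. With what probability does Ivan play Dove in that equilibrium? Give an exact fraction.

5/8

Let p be the probability that Ivan plays Hawk. In a completely mixed equilibrium, Jia must be indifferent between Hawk and Dove.
Jia's expected payoff from Hawk is 2p + 5(1−p); from Dove it is 7p + 2(1−p).
Setting these equal: −3p + 5 = 5p + 2, so p = 3/8.
Therefore Ivan plays Dove with probability 1 − 3/8 = 5/8.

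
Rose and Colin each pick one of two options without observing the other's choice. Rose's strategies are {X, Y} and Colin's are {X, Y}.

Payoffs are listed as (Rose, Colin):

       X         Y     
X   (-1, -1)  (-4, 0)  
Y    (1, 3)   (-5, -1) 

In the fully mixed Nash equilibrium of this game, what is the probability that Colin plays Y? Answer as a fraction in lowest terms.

Let q be the probability that Colin plays X. In a completely mixed equilibrium, Rose must be indifferent between X and Y.
Rose's expected payoff from X is −q − 4(1−q); from Y it is q − 5(1−q).
Setting these equal: 3q − 4 = 6q − 5, so q = 1/3.
Therefore Colin plays Y with probability 1 − 1/3 = 2/3.

2/3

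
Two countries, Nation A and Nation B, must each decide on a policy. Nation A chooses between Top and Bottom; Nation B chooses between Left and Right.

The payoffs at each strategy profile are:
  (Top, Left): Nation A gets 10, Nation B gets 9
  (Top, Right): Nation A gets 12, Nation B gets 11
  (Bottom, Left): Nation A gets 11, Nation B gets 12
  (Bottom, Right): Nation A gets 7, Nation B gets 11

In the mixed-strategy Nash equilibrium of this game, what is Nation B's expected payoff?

First find p, the probability Nation A plays Top, from Nation B's indifference between Left and Right: 9p + 12(1−p) = 11p + 11(1−p), giving p = 1/3.
Since Nation B is indifferent in equilibrium, Nation B's expected payoff equals the payoff from either column against (1/3, 2/3). Using Left: 9(1/3) + 12(2/3) = 11.

11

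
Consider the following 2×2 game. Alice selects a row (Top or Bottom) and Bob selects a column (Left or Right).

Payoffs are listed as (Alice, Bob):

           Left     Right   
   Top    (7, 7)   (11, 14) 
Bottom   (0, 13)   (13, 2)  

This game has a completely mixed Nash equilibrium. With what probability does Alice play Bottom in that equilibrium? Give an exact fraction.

7/18

Let p be the probability that Alice plays Top. In a completely mixed equilibrium, Bob must be indifferent between Left and Right.
Bob's expected payoff from Left is 7p + 13(1−p); from Right it is 14p + 2(1−p).
Setting these equal: −6p + 13 = 12p + 2, so p = 11/18.
Therefore Alice plays Bottom with probability 1 − 11/18 = 7/18.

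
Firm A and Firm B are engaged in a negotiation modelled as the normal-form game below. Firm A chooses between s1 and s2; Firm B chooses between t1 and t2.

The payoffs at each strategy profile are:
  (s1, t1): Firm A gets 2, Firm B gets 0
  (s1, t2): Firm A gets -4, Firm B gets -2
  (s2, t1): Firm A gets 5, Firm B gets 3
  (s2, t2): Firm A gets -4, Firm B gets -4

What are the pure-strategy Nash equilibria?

(s1, t1): Firm A prefers s2 (5 > 2) — not an equilibrium.
(s1, t2): Firm B prefers t1 (0 > -2) — not an equilibrium.
(s2, t1): Firm A gets 5 ≥ 2 from s1, and Firm B gets 3 ≥ -4 from t2 — Nash equilibrium.
(s2, t2): Firm B prefers t1 (3 > -4) — not an equilibrium.

(s2, t1)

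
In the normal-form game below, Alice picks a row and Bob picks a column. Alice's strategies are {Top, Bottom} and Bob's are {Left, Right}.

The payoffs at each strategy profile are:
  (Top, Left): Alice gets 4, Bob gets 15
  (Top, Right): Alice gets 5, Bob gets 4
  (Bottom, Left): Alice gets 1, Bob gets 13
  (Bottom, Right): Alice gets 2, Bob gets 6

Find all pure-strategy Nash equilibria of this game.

(Top, Left)

(Top, Left): Alice gets 4 ≥ 1 from Bottom, and Bob gets 15 ≥ 4 from Right — Nash equilibrium.
(Top, Right): Bob prefers Left (15 > 4) — not an equilibrium.
(Bottom, Left): Alice prefers Top (4 > 1) — not an equilibrium.
(Bottom, Right): Alice prefers Top (5 > 2); Bob prefers Left (13 > 6) — not an equilibrium.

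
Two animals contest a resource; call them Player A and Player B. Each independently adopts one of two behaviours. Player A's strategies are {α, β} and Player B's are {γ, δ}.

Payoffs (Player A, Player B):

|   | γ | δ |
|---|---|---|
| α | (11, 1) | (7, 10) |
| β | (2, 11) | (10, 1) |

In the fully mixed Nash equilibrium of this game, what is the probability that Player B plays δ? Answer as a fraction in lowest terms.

Let c be the probability that Player B plays γ. In a completely mixed equilibrium, Player A must be indifferent between α and β.
Player A's expected payoff from α is 11c + 7(1−c); from β it is 2c + 10(1−c).
Setting these equal: 4c + 7 = −8c + 10, so c = 1/4.
Therefore Player B plays δ with probability 1 − 1/4 = 3/4.

3/4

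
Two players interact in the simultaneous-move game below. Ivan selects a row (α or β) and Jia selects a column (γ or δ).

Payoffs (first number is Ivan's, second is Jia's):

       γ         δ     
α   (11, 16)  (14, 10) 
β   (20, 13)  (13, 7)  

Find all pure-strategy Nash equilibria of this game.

(β, γ)

(α, γ): Ivan prefers β (20 > 11) — not an equilibrium.
(α, δ): Jia prefers γ (16 > 10) — not an equilibrium.
(β, γ): Ivan gets 20 ≥ 11 from α, and Jia gets 13 ≥ 7 from δ — Nash equilibrium.
(β, δ): Ivan prefers α (14 > 13); Jia prefers γ (13 > 7) — not an equilibrium.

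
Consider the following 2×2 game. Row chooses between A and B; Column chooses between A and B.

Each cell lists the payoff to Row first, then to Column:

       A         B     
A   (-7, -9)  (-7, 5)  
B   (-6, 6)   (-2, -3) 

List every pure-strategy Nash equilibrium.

(A, A): Row prefers B (-6 > -7); Column prefers B (5 > -9) — not an equilibrium.
(A, B): Row prefers B (-2 > -7) — not an equilibrium.
(B, A): Row gets -6 ≥ -7 from A, and Column gets 6 ≥ -3 from B — Nash equilibrium.
(B, B): Column prefers A (6 > -3) — not an equilibrium.

(B, A)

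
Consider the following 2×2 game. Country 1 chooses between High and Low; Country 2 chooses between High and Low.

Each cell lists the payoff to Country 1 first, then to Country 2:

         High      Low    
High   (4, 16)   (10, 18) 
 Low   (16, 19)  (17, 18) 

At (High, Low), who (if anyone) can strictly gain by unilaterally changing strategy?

Country 1

Country 1 at (High, Low) earns 10; deviating to Low yields 17 — a strict improvement.
Country 2 earns 18; deviating to High yields 16 — not better.
Only Country 1 has a strictly profitable deviation.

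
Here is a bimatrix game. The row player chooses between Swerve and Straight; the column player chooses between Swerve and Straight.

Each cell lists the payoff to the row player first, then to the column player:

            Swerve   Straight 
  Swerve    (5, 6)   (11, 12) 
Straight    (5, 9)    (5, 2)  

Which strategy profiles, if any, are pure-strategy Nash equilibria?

(Swerve, Straight) and (Straight, Swerve)

(Swerve, Swerve): the column player prefers Straight (12 > 6) — not an equilibrium.
(Swerve, Straight): the row player gets 11 ≥ 5 from Straight, and the column player gets 12 ≥ 6 from Swerve — Nash equilibrium.
(Straight, Swerve): the row player gets 5 ≥ 5 from Swerve, and the column player gets 9 ≥ 2 from Straight — Nash equilibrium.
(Straight, Straight): the row player prefers Swerve (11 > 5); the column player prefers Swerve (9 > 2) — not an equilibrium.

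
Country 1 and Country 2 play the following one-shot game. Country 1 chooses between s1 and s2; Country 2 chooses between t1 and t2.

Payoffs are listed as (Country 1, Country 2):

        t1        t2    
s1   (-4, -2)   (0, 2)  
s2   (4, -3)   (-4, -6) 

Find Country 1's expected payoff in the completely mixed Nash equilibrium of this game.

First find q, the probability Country 2 plays t1, from Country 1's indifference between s1 and s2: −4q = 4q − 4(1−q), giving q = 1/3.
Since Country 1 is indifferent in equilibrium, Country 1's expected payoff equals the payoff from either row against (1/3, 2/3). Using s1: −4(1/3) = -4/3.

-4/3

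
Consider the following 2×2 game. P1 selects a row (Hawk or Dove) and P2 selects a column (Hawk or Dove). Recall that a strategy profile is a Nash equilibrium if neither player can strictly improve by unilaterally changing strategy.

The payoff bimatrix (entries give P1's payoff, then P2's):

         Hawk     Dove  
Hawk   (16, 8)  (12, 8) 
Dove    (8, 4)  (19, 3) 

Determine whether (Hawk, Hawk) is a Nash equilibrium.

At (Hawk, Hawk), P1 earns 16; switching to Dove would give 8, so P1 has no profitable deviation.
P2 earns 8; switching to Dove would give 8, so P2 has no profitable deviation.
Neither player can gain by a unilateral deviation, so this profile is a Nash equilibrium.

Yes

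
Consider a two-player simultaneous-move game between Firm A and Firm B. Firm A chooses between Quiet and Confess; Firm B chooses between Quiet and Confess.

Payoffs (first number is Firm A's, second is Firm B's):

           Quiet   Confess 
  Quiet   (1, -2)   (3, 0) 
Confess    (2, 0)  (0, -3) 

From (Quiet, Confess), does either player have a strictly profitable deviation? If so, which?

Neither

Firm A at (Quiet, Confess) earns 3; deviating to Confess yields 0 — not better.
Firm B earns 0; deviating to Quiet yields -2 — not better.
Neither player can strictly improve; the profile is a Nash equilibrium.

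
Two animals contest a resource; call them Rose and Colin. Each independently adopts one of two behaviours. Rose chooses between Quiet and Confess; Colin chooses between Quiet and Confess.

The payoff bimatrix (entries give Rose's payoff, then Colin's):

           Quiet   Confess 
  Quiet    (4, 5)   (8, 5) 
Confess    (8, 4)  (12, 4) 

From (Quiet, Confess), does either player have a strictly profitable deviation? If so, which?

Rose

Rose at (Quiet, Confess) earns 8; deviating to Confess yields 12 — a strict improvement.
Colin earns 5; deviating to Quiet yields 5 — not better.
Only Rose has a strictly profitable deviation.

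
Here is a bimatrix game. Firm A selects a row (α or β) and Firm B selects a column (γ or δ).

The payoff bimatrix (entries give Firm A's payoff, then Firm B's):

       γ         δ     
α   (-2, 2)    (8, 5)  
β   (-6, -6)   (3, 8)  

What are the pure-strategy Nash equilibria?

(α, δ)

(α, γ): Firm B prefers δ (5 > 2) — not an equilibrium.
(α, δ): Firm A gets 8 ≥ 3 from β, and Firm B gets 5 ≥ 2 from γ — Nash equilibrium.
(β, γ): Firm A prefers α (-2 > -6); Firm B prefers δ (8 > -6) — not an equilibrium.
(β, δ): Firm A prefers α (8 > 3) — not an equilibrium.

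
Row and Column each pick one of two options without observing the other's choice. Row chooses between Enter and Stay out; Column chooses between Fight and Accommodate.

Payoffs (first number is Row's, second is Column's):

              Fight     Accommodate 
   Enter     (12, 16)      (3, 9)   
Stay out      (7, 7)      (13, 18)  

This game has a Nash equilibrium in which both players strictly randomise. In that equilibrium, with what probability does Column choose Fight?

Let y be the probability that Column plays Fight. In a completely mixed equilibrium, Row must be indifferent between Enter and Stay out.
Row's expected payoff from Enter is 12y + 3(1−y); from Stay out it is 7y + 13(1−y).
Setting these equal: 9y + 3 = −6y + 13, so y = 2/3.

2/3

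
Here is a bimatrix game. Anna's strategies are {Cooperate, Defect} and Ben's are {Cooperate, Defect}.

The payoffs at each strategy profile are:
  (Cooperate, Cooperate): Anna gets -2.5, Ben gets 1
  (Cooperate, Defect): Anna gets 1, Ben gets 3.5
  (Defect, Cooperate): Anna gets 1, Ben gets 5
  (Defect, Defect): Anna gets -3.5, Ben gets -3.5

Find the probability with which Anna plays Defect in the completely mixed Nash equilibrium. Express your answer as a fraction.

Let r be the probability that Anna plays Cooperate. In a completely mixed equilibrium, Ben must be indifferent between Cooperate and Defect.
Ben's expected payoff from Cooperate is r + 5(1−r); from Defect it is 3.5r − 3.5(1−r).
Setting these equal: −4r + 5 = 7r − 3.5, so r = 17/22.
Therefore Anna plays Defect with probability 1 − 17/22 = 5/22.

5/22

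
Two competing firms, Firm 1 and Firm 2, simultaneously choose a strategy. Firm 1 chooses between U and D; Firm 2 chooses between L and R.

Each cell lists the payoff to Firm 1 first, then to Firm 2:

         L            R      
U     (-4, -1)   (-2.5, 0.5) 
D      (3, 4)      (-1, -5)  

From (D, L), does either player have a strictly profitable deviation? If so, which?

Firm 1 at (D, L) earns 3; deviating to U yields -4 — not better.
Firm 2 earns 4; deviating to R yields -5 — not better.
Neither player can strictly improve; the profile is a Nash equilibrium.

Neither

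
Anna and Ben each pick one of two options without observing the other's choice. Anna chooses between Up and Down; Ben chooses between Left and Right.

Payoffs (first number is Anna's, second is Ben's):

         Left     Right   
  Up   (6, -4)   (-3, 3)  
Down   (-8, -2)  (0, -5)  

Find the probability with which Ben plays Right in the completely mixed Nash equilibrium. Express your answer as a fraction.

Let q be the probability that Ben plays Left. In a completely mixed equilibrium, Anna must be indifferent between Up and Down.
Anna's expected payoff from Up is 6q − 3(1−q); from Down it is −8q.
Setting these equal: 9q − 3 = −8q, so q = 3/17.
Therefore Ben plays Right with probability 1 − 3/17 = 14/17.

14/17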